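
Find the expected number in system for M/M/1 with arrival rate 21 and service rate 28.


rho = 21/28; L = rho/(1-rho) = 3.0

3.0


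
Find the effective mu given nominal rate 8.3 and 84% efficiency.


Effective rate = mu * efficiency = 8.3 * 0.84 = 6.97 per hour

6.97 per hour


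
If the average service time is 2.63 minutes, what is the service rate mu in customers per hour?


mu = 60 / avg_service_time = 60 / 2.63 = 22.81 per hour

22.81 per hour


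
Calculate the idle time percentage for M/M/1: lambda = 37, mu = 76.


Idle fraction = (1 - rho) * 100 = (1 - 37/76) * 100 = 51.3%

51.3%


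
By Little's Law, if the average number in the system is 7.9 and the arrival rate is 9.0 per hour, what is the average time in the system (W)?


W = L / lambda = 7.9 / 9.0 = 0.8778 hours

0.8778 hours


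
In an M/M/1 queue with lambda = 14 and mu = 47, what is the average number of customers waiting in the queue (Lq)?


rho = 14/47; Lq = rho^2/(1-rho) = 0.13

0.13


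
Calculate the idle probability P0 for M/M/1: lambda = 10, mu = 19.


P0 = 1 - rho = 1 - 10/19 = 0.4737

0.4737


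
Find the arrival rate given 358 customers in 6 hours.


lambda = total arrivals / time = 358 / 6 = 59.67 per hour

59.67 per hour


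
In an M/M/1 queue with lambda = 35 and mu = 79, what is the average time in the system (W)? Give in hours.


W = 1/(mu - lambda) = 1/(79 - 35) = 0.0227 hours

0.0227 hours


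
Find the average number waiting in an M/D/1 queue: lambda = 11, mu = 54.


M/D/1: Lq = rho^2 / (2*(1-rho)) where rho = 11/54; Lq = 0.03

0.03


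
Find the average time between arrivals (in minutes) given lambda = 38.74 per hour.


Mean interarrival time = 60/lambda = 60/38.74 = 1.55 minutes

1.55 minutes


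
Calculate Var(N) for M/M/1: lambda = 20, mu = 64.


rho = 20/64; Var(N) = rho/(1-rho)^2 = 0.66

0.66


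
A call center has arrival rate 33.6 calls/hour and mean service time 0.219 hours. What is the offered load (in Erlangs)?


Offered load a = lambda * E[S] = 33.6 * 0.219 = 7.36 Erlangs

7.36 Erlangs


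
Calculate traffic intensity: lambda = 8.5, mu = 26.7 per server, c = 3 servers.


rho = lambda / (c * mu) = 8.5 / (3 * 26.7) = 0.1061

0.1061


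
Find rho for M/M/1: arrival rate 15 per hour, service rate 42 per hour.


rho = lambda/mu = 15/42 = 0.3571

0.3571


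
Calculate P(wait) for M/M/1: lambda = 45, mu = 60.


P(wait) = rho = lambda/mu = 45/60 = 0.75

0.75


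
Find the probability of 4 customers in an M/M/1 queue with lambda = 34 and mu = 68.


rho = 34/68; P(n) = (1-rho)*rho^n = (1-34/68)*(34/68)^4 = 0.0313

0.0313


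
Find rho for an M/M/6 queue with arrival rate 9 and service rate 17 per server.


rho = lambda/(c*mu) = 9/(6*17) = 0.0882

0.0882


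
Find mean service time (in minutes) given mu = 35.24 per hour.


Mean service time = 60/mu = 60/35.24 = 1.7 minutes

1.7 minutes


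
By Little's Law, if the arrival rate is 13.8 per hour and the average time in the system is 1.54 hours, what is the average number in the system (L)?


L = lambda * W = 13.8 * 1.54 = 21.25

21.25


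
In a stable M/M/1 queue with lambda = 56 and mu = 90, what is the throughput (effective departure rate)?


For a stable queue (lambda < mu), throughput = lambda = 56 per hour

56 per hour


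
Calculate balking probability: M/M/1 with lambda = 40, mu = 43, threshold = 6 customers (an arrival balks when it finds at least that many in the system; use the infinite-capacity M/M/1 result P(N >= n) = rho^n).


P(N >= 6) = rho^6 = (40/43)^6 = 0.648

0.648


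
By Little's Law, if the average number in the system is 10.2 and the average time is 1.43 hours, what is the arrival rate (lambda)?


lambda = L / W = 10.2 / 1.43 = 7.13 per hour

7.13 per hour


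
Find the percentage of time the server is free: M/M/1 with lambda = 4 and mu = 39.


Idle fraction = (1 - rho) * 100 = (1 - 4/39) * 100 = 89.7%

89.7%


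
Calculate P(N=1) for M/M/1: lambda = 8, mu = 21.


rho = 8/21; P(n) = (1-rho)*rho^n = (1-8/21)*(8/21)^1 = 0.2358

0.2358


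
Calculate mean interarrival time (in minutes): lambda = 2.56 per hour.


Mean interarrival time = 60/lambda = 60/2.56 = 23.44 minutes

23.44 minutes


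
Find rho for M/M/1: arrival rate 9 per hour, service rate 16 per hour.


rho = lambda/mu = 9/16 = 0.5625

0.5625


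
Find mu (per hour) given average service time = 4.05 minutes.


mu = 60 / avg_service_time = 60 / 4.05 = 14.81 per hour

14.81 per hour


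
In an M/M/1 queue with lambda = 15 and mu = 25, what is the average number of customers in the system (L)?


rho = 15/25; L = rho/(1-rho) = 1.5

1.5


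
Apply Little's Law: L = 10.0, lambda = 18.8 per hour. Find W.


W = L / lambda = 10.0 / 18.8 = 0.5319 hours

0.5319 hours


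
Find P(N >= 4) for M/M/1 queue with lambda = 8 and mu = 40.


P(N >= 4) = rho^4 = (8/40)^4 = 0.0016

0.0016


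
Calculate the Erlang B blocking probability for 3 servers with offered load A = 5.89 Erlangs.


B(N,A) = (A^N/N!) / sum(A^k/k!, k=0..N) with N=3, A=5.89 = 0.5842

0.5842


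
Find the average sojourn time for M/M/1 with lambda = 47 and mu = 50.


W = 1/(mu - lambda) = 1/(50 - 47) = 0.3333 hours

0.3333 hours


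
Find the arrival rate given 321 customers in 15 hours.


lambda = total arrivals / time = 321 / 15 = 21.4 per hour

21.4 per hour


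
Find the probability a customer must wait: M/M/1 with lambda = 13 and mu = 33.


P(wait) = rho = lambda/mu = 13/33 = 0.3939

0.3939


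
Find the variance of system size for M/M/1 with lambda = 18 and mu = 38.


rho = 18/38; Var(N) = rho/(1-rho)^2 = 1.71

1.71


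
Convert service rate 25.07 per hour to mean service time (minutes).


Mean service time = 60/mu = 60/25.07 = 2.39 minutes

2.39 minutes


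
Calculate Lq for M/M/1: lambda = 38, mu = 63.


rho = 38/63; Lq = rho^2/(1-rho) = 0.92

0.92


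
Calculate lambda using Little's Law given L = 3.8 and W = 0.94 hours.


lambda = L / W = 3.8 / 0.94 = 4.04 per hour

4.04 per hour


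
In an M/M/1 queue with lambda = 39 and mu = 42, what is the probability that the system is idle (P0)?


P0 = 1 - rho = 1 - 39/42 = 0.0714

0.0714


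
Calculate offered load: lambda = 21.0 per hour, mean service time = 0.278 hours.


Offered load a = lambda * E[S] = 21.0 * 0.278 = 5.84 Erlangs

5.84 Erlangs


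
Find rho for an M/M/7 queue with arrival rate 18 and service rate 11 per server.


rho = lambda/(c*mu) = 18/(7*11) = 0.2338

0.2338


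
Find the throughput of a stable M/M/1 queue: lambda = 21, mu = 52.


For a stable queue (lambda < mu), throughput = lambda = 21 per hour

21 per hour


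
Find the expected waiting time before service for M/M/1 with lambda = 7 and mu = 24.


rho = 7/24; Wq = rho/(mu - lambda) = 0.0172 hours

0.0172 hours


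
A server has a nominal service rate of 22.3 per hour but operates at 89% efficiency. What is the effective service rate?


Effective rate = mu * efficiency = 22.3 * 0.89 = 19.85 per hour

19.85 per hour


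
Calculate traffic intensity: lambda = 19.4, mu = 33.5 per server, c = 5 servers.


rho = lambda / (c * mu) = 19.4 / (5 * 33.5) = 0.1158

0.1158


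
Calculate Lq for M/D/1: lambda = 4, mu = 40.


M/D/1: Lq = rho^2 / (2*(1-rho)) where rho = 4/40; Lq = 0.01

0.01


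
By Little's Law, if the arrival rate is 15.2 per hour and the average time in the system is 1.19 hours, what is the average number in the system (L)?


L = lambda * W = 15.2 * 1.19 = 18.09

18.09


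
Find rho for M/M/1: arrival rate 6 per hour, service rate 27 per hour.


rho = lambda/mu = 6/27 = 0.2222

0.2222


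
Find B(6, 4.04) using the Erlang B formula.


B(N,A) = (A^N/N!) / sum(A^k/k!, k=0..N) with N=6, A=4.04 = 0.1201

0.1201


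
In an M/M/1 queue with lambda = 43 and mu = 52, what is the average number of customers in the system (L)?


rho = 43/52; L = rho/(1-rho) = 4.78

4.78


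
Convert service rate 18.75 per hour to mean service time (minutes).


Mean service time = 60/mu = 60/18.75 = 3.2 minutes

3.2 minutes


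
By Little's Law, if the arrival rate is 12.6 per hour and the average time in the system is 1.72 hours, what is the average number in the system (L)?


L = lambda * W = 12.6 * 1.72 = 21.67

21.67


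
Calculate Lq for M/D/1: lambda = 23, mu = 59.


M/D/1: Lq = rho^2 / (2*(1-rho)) where rho = 23/59; Lq = 0.12

0.12


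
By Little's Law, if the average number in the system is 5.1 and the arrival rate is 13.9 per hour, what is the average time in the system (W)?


W = L / lambda = 5.1 / 13.9 = 0.3669 hours

0.3669 hours


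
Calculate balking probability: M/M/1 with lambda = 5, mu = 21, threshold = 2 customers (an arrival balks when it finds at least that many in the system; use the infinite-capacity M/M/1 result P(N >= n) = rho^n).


P(N >= 2) = rho^2 = (5/21)^2 = 0.0567

0.0567


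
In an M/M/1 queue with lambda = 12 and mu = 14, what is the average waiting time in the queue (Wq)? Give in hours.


rho = 12/14; Wq = rho/(mu - lambda) = 0.4286 hours

0.4286 hours


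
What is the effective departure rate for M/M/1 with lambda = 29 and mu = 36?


For a stable queue (lambda < mu), throughput = lambda = 29 per hour

29 per hour


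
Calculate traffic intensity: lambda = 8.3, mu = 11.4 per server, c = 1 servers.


rho = lambda / (c * mu) = 8.3 / (1 * 11.4) = 0.7281

0.7281


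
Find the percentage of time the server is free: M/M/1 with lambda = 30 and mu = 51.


Idle fraction = (1 - rho) * 100 = (1 - 30/51) * 100 = 41.2%

41.2%


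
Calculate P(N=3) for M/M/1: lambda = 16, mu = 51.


rho = 16/51; P(n) = (1-rho)*rho^n = (1-16/51)*(16/51)^3 = 0.0212

0.0212


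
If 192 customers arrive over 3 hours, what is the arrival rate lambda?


lambda = total arrivals / time = 192 / 3 = 64.0 per hour

64.0 per hour


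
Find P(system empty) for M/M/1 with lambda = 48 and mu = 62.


P0 = 1 - rho = 1 - 48/62 = 0.2258

0.2258


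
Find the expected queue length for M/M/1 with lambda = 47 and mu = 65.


rho = 47/65; Lq = rho^2/(1-rho) = 1.89

1.89


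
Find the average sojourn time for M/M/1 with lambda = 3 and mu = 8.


W = 1/(mu - lambda) = 1/(8 - 3) = 0.2 hours

0.2 hours


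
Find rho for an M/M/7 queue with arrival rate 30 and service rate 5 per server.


rho = lambda/(c*mu) = 30/(7*5) = 0.8571

0.8571


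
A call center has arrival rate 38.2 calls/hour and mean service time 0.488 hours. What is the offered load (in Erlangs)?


Offered load a = lambda * E[S] = 38.2 * 0.488 = 18.64 Erlangs

18.64 Erlangs


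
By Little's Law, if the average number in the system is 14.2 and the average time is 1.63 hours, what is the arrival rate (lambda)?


lambda = L / W = 14.2 / 1.63 = 8.71 per hour

8.71 per hour


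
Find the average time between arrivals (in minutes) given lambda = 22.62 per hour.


Mean interarrival time = 60/lambda = 60/22.62 = 2.65 minutes

2.65 minutes


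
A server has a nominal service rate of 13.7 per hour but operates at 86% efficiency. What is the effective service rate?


Effective rate = mu * efficiency = 13.7 * 0.86 = 11.78 per hour

11.78 per hour


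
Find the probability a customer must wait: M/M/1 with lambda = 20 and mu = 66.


P(wait) = rho = lambda/mu = 20/66 = 0.303

0.303


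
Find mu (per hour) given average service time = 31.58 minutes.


mu = 60 / avg_service_time = 60 / 31.58 = 1.9 per hour

1.9 per hour


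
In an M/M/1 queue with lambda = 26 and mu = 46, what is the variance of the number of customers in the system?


rho = 26/46; Var(N) = rho/(1-rho)^2 = 2.99

2.99


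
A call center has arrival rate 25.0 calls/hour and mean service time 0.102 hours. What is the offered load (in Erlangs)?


Offered load a = lambda * E[S] = 25.0 * 0.102 = 2.55 Erlangs

2.55 Erlangs


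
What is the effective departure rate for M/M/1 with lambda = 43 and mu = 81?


For a stable queue (lambda < mu), throughput = lambda = 43 per hour

43 per hour


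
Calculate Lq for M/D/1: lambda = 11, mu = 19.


M/D/1: Lq = rho^2 / (2*(1-rho)) where rho = 11/19; Lq = 0.4

0.4


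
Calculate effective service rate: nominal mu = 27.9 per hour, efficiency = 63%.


Effective rate = mu * efficiency = 27.9 * 0.63 = 17.58 per hour

17.58 per hour


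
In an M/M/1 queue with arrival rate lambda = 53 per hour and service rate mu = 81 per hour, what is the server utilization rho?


rho = lambda/mu = 53/81 = 0.6543

0.6543


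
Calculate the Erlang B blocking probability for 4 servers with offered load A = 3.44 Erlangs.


B(N,A) = (A^N/N!) / sum(A^k/k!, k=0..N) with N=4, A=3.44 = 0.2539

0.2539


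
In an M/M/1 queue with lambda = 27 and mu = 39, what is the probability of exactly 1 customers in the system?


rho = 27/39; P(n) = (1-rho)*rho^n = (1-27/39)*(27/39)^1 = 0.213

0.213


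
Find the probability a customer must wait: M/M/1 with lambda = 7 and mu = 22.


P(wait) = rho = lambda/mu = 7/22 = 0.3182

0.3182


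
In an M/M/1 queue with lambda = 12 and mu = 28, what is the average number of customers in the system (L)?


rho = 12/28; L = rho/(1-rho) = 0.75

0.75


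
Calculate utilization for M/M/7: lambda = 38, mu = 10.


rho = lambda/(c*mu) = 38/(7*10) = 0.5429

0.5429


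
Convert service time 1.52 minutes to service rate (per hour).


mu = 60 / avg_service_time = 60 / 1.52 = 39.47 per hour

39.47 per hour


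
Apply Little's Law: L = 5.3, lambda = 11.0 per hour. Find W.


W = L / lambda = 5.3 / 11.0 = 0.4818 hours

0.4818 hours


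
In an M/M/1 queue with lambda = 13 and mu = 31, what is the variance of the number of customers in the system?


rho = 13/31; Var(N) = rho/(1-rho)^2 = 1.24

1.24


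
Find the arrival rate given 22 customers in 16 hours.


lambda = total arrivals / time = 22 / 16 = 1.38 per hour

1.38 per hour


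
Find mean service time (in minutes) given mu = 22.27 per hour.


Mean service time = 60/mu = 60/22.27 = 2.69 minutes

2.69 minutes


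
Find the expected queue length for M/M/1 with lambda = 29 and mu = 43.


rho = 29/43; Lq = rho^2/(1-rho) = 1.4

1.4


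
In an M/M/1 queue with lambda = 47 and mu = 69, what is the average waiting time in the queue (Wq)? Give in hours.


rho = 47/69; Wq = rho/(mu - lambda) = 0.031 hours

0.031 hours


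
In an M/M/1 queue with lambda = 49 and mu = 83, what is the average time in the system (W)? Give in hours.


W = 1/(mu - lambda) = 1/(83 - 49) = 0.0294 hours

0.0294 hours


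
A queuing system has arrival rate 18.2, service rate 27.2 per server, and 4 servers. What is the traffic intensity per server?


rho = lambda / (c * mu) = 18.2 / (4 * 27.2) = 0.1673

0.1673


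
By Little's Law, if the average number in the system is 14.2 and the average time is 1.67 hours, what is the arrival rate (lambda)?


lambda = L / W = 14.2 / 1.67 = 8.5 per hour

8.5 per hour


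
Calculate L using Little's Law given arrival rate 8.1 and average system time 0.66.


L = lambda * W = 8.1 * 0.66 = 5.35

5.35


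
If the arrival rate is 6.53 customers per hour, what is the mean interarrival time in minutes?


Mean interarrival time = 60/lambda = 60/6.53 = 9.19 minutes

9.19 minutes


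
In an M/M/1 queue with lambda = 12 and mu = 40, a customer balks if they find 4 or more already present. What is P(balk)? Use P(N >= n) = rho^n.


P(N >= 4) = rho^4 = (12/40)^4 = 0.0081

0.0081


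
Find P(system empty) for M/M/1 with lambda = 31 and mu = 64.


P0 = 1 - rho = 1 - 31/64 = 0.5156

0.5156


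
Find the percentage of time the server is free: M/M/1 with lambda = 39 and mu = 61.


Idle fraction = (1 - rho) * 100 = (1 - 39/61) * 100 = 36.1%

36.1%


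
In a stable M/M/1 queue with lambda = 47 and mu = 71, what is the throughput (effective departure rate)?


For a stable queue (lambda < mu), throughput = lambda = 47 per hour

47 per hour


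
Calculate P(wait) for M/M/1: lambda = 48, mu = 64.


P(wait) = rho = lambda/mu = 48/64 = 0.75

0.75


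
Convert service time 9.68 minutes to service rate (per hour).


mu = 60 / avg_service_time = 60 / 9.68 = 6.2 per hour

6.2 per hour


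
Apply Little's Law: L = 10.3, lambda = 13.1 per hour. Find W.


W = L / lambda = 10.3 / 13.1 = 0.7863 hours

0.7863 hours


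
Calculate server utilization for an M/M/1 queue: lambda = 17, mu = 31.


rho = lambda/mu = 17/31 = 0.5484

0.5484


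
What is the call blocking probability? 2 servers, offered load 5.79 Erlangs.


B(N,A) = (A^N/N!) / sum(A^k/k!, k=0..N) with N=2, A=5.79 = 0.7117

0.7117


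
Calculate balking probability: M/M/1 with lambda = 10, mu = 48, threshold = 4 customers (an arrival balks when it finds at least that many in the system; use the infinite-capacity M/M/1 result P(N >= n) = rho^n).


P(N >= 4) = rho^4 = (10/48)^4 = 0.0019

0.0019


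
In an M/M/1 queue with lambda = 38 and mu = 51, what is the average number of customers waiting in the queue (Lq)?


rho = 38/51; Lq = rho^2/(1-rho) = 2.18

2.18


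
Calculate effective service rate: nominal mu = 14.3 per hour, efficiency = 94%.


Effective rate = mu * efficiency = 14.3 * 0.94 = 13.44 per hour

13.44 per hour


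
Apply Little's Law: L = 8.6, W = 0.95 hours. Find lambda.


lambda = L / W = 8.6 / 0.95 = 9.05 per hour

9.05 per hour


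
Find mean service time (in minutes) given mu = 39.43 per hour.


Mean service time = 60/mu = 60/39.43 = 1.52 minutes

1.52 minutes


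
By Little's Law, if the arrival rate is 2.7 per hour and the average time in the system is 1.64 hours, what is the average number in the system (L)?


L = lambda * W = 2.7 * 1.64 = 4.43

4.43


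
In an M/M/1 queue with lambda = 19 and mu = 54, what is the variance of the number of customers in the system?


rho = 19/54; Var(N) = rho/(1-rho)^2 = 0.84

0.84


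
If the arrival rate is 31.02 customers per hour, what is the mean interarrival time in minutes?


Mean interarrival time = 60/lambda = 60/31.02 = 1.93 minutes

1.93 minutes


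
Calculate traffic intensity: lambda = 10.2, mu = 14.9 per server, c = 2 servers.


rho = lambda / (c * mu) = 10.2 / (2 * 14.9) = 0.3423

0.3423


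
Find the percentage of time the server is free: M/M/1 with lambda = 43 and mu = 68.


Idle fraction = (1 - rho) * 100 = (1 - 43/68) * 100 = 36.8%

36.8%


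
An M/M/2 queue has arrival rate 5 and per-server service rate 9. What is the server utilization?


rho = lambda/(c*mu) = 5/(2*9) = 0.2778

0.2778


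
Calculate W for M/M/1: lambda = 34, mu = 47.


W = 1/(mu - lambda) = 1/(47 - 34) = 0.0769 hours

0.0769 hours


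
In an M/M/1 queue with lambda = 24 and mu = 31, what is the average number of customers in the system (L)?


rho = 24/31; L = rho/(1-rho) = 3.43

3.43


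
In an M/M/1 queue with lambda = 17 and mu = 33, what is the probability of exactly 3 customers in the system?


rho = 17/33; P(n) = (1-rho)*rho^n = (1-17/33)*(17/33)^3 = 0.0663

0.0663


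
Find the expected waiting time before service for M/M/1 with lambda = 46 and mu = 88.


rho = 46/88; Wq = rho/(mu - lambda) = 0.0124 hours

0.0124 hours


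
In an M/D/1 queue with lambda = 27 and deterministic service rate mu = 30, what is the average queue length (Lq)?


M/D/1: Lq = rho^2 / (2*(1-rho)) where rho = 27/30; Lq = 4.05

4.05


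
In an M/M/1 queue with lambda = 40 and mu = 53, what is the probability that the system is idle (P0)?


P0 = 1 - rho = 1 - 40/53 = 0.2453

0.2453


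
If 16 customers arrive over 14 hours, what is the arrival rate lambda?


lambda = total arrivals / time = 16 / 14 = 1.14 per hour

1.14 per hour


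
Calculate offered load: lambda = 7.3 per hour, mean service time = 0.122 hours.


Offered load a = lambda * E[S] = 7.3 * 0.122 = 0.89 Erlangs

0.89 Erlangs


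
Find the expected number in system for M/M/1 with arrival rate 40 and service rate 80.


rho = 40/80; L = rho/(1-rho) = 1.0

1.0


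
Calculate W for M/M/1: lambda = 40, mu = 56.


W = 1/(mu - lambda) = 1/(56 - 40) = 0.0625 hours

0.0625 hours


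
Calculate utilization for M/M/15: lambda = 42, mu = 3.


rho = lambda/(c*mu) = 42/(15*3) = 0.9333

0.9333


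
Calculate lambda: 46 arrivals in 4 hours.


lambda = total arrivals / time = 46 / 4 = 11.5 per hour

11.5 per hour


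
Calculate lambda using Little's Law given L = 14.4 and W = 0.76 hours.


lambda = L / W = 14.4 / 0.76 = 18.95 per hour

18.95 per hour


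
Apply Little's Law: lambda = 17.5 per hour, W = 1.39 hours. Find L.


L = lambda * W = 17.5 * 1.39 = 24.33

24.33


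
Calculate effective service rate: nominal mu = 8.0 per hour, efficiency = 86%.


Effective rate = mu * efficiency = 8.0 * 0.86 = 6.88 per hour

6.88 per hour


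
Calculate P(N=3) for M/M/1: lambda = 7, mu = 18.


rho = 7/18; P(n) = (1-rho)*rho^n = (1-7/18)*(7/18)^3 = 0.0359

0.0359


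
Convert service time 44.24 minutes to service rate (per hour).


mu = 60 / avg_service_time = 60 / 44.24 = 1.36 per hour

1.36 per hour


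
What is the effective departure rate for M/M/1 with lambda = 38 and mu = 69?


For a stable queue (lambda < mu), throughput = lambda = 38 per hour

38 per hour


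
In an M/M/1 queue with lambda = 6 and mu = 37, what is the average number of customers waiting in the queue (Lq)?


rho = 6/37; Lq = rho^2/(1-rho) = 0.03

0.03


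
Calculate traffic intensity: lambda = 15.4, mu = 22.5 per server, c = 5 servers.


rho = lambda / (c * mu) = 15.4 / (5 * 22.5) = 0.1369

0.1369


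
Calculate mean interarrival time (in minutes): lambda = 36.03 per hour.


Mean interarrival time = 60/lambda = 60/36.03 = 1.67 minutes

1.67 minutes


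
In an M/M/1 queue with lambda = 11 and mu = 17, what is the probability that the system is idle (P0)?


P0 = 1 - rho = 1 - 11/17 = 0.3529

0.3529


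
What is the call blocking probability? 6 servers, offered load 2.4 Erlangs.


B(N,A) = (A^N/N!) / sum(A^k/k!, k=0..N) with N=6, A=2.4 = 0.0244

0.0244


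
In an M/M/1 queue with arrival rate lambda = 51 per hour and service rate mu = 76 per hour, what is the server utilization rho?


rho = lambda/mu = 51/76 = 0.6711

0.6711


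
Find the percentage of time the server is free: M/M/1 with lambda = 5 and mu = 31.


Idle fraction = (1 - rho) * 100 = (1 - 5/31) * 100 = 83.9%

83.9%


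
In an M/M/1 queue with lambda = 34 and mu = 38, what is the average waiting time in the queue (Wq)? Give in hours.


rho = 34/38; Wq = rho/(mu - lambda) = 0.2237 hours

0.2237 hours


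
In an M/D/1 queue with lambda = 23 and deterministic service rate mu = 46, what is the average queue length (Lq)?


M/D/1: Lq = rho^2 / (2*(1-rho)) where rho = 23/46; Lq = 0.25

0.25


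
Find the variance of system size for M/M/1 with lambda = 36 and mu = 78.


rho = 36/78; Var(N) = rho/(1-rho)^2 = 1.59

1.59


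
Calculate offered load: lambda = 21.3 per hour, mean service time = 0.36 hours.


Offered load a = lambda * E[S] = 21.3 * 0.36 = 7.67 Erlangs

7.67 Erlangs


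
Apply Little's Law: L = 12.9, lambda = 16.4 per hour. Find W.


W = L / lambda = 12.9 / 16.4 = 0.7866 hours

0.7866 hours


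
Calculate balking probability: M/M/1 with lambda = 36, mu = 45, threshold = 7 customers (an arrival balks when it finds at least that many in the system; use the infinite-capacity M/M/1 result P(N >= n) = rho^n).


P(N >= 7) = rho^7 = (36/45)^7 = 0.2097

0.2097


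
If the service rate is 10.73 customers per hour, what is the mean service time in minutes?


Mean service time = 60/mu = 60/10.73 = 5.59 minutes

5.59 minutes


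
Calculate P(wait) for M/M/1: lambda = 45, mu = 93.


P(wait) = rho = lambda/mu = 45/93 = 0.4839

0.4839


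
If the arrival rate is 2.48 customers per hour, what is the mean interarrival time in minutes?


Mean interarrival time = 60/lambda = 60/2.48 = 24.19 minutes

24.19 minutes


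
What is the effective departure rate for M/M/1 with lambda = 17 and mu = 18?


For a stable queue (lambda < mu), throughput = lambda = 17 per hour

17 per hour


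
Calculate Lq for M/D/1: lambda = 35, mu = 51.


M/D/1: Lq = rho^2 / (2*(1-rho)) where rho = 35/51; Lq = 0.75

0.75


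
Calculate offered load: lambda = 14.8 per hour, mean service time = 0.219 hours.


Offered load a = lambda * E[S] = 14.8 * 0.219 = 3.24 Erlangs

3.24 Erlangs


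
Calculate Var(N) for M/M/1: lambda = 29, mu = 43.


rho = 29/43; Var(N) = rho/(1-rho)^2 = 6.36

6.36


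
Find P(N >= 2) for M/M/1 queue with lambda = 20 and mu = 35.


P(N >= 2) = rho^2 = (20/35)^2 = 0.3265

0.3265


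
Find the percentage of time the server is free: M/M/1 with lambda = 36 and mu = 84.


Idle fraction = (1 - rho) * 100 = (1 - 36/84) * 100 = 57.1%

57.1%


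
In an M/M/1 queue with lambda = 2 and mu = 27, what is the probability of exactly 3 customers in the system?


rho = 2/27; P(n) = (1-rho)*rho^n = (1-2/27)*(2/27)^3 = 0.0004

0.0004


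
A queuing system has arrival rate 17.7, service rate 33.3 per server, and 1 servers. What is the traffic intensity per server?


rho = lambda / (c * mu) = 17.7 / (1 * 33.3) = 0.5315

0.5315


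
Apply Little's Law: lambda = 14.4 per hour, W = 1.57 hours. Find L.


L = lambda * W = 14.4 * 1.57 = 22.61

22.61


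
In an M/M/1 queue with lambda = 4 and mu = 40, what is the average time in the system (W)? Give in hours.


W = 1/(mu - lambda) = 1/(40 - 4) = 0.0278 hours

0.0278 hours


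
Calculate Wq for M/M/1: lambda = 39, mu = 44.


rho = 39/44; Wq = rho/(mu - lambda) = 0.1773 hours

0.1773 hours


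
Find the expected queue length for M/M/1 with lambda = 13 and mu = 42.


rho = 13/42; Lq = rho^2/(1-rho) = 0.14

0.14


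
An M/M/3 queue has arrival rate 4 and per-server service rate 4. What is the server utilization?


rho = lambda/(c*mu) = 4/(3*4) = 0.3333

0.3333


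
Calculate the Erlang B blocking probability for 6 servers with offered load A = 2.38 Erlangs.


B(N,A) = (A^N/N!) / sum(A^k/k!, k=0..N) with N=6, A=2.38 = 0.0236

0.0236


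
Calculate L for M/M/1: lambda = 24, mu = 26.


rho = 24/26; L = rho/(1-rho) = 12.0

12.0


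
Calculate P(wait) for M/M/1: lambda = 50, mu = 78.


P(wait) = rho = lambda/mu = 50/78 = 0.641

0.641


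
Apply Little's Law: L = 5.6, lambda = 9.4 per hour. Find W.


W = L / lambda = 5.6 / 9.4 = 0.5957 hours

0.5957 hours


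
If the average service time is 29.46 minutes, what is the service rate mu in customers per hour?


mu = 60 / avg_service_time = 60 / 29.46 = 2.04 per hour

2.04 per hour


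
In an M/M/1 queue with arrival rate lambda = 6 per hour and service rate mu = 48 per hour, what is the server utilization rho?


rho = lambda/mu = 6/48 = 0.125

0.125


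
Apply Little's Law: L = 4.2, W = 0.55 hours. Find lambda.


lambda = L / W = 4.2 / 0.55 = 7.64 per hour

7.64 per hour


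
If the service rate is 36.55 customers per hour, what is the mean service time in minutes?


Mean service time = 60/mu = 60/36.55 = 1.64 minutes

1.64 minutes


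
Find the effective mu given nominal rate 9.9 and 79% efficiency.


Effective rate = mu * efficiency = 9.9 * 0.79 = 7.82 per hour

7.82 per hour


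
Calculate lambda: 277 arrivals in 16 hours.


lambda = total arrivals / time = 277 / 16 = 17.31 per hour

17.31 per hour


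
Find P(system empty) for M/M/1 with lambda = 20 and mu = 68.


P0 = 1 - rho = 1 - 20/68 = 0.7059

0.7059


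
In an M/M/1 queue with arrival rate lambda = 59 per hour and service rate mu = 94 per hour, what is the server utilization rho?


rho = lambda/mu = 59/94 = 0.6277

0.6277


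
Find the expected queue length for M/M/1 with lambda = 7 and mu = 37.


rho = 7/37; Lq = rho^2/(1-rho) = 0.04

0.04


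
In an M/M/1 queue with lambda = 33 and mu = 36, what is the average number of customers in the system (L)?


rho = 33/36; L = rho/(1-rho) = 11.0

11.0


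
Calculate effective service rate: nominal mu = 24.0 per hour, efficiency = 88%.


Effective rate = mu * efficiency = 24.0 * 0.88 = 21.12 per hour

21.12 per hour


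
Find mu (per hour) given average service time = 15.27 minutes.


mu = 60 / avg_service_time = 60 / 15.27 = 3.93 per hour

3.93 per hour


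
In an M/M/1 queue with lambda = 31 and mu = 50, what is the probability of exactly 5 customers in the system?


rho = 31/50; P(n) = (1-rho)*rho^n = (1-31/50)*(31/50)^5 = 0.0348

0.0348


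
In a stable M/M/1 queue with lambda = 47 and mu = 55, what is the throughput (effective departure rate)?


For a stable queue (lambda < mu), throughput = lambda = 47 per hour

47 per hour


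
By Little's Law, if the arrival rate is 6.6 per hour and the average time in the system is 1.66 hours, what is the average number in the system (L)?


L = lambda * W = 6.6 * 1.66 = 10.96

10.96


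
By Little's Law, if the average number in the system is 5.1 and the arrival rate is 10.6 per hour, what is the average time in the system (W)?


W = L / lambda = 5.1 / 10.6 = 0.4811 hours

0.4811 hours


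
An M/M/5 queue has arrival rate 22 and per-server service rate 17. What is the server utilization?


rho = lambda/(c*mu) = 22/(5*17) = 0.2588

0.2588


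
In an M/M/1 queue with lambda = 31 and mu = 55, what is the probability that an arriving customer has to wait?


P(wait) = rho = lambda/mu = 31/55 = 0.5636

0.5636


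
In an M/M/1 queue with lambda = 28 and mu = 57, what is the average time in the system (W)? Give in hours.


W = 1/(mu - lambda) = 1/(57 - 28) = 0.0345 hours

0.0345 hours


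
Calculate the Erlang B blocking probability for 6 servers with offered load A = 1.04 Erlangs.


B(N,A) = (A^N/N!) / sum(A^k/k!, k=0..N) with N=6, A=1.04 = 0.0006

0.0006


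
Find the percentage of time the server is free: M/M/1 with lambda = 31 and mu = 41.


Idle fraction = (1 - rho) * 100 = (1 - 31/41) * 100 = 24.4%

24.4%


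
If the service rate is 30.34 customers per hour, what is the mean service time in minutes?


Mean service time = 60/mu = 60/30.34 = 1.98 minutes

1.98 minutes


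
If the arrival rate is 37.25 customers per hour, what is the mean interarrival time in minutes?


Mean interarrival time = 60/lambda = 60/37.25 = 1.61 minutes

1.61 minutes


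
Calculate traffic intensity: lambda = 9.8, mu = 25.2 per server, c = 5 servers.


rho = lambda / (c * mu) = 9.8 / (5 * 25.2) = 0.0778

0.0778


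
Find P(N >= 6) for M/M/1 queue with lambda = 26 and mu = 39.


P(N >= 6) = rho^6 = (26/39)^6 = 0.0878

0.0878


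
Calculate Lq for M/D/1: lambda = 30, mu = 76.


M/D/1: Lq = rho^2 / (2*(1-rho)) where rho = 30/76; Lq = 0.13

0.13


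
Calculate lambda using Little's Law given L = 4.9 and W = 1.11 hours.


lambda = L / W = 4.9 / 1.11 = 4.41 per hour

4.41 per hour


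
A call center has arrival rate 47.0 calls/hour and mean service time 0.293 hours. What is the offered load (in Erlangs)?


Offered load a = lambda * E[S] = 47.0 * 0.293 = 13.77 Erlangs

13.77 Erlangs


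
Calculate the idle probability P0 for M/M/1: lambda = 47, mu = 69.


P0 = 1 - rho = 1 - 47/69 = 0.3188

0.3188


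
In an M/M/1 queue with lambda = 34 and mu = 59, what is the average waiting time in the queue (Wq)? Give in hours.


rho = 34/59; Wq = rho/(mu - lambda) = 0.0231 hours

0.0231 hours


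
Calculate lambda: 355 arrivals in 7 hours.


lambda = total arrivals / time = 355 / 7 = 50.71 per hour

50.71 per hour


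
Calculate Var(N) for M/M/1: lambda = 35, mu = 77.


rho = 35/77; Var(N) = rho/(1-rho)^2 = 1.53

1.53


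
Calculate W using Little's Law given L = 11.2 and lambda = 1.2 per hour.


W = L / lambda = 11.2 / 1.2 = 9.3333 hours

9.3333 hours


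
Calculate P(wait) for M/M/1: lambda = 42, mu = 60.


P(wait) = rho = lambda/mu = 42/60 = 0.7

0.7


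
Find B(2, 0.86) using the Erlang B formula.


B(N,A) = (A^N/N!) / sum(A^k/k!, k=0..N) with N=2, A=0.86 = 0.1658

0.1658


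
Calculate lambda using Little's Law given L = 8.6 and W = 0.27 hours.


lambda = L / W = 8.6 / 0.27 = 31.85 per hour

31.85 per hour


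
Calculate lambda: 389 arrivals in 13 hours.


lambda = total arrivals / time = 389 / 13 = 29.92 per hour

29.92 per hour


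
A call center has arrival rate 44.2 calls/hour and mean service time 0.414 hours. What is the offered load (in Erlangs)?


Offered load a = lambda * E[S] = 44.2 * 0.414 = 18.3 Erlangs

18.3 Erlangs


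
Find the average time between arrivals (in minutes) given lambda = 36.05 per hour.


Mean interarrival time = 60/lambda = 60/36.05 = 1.66 minutes

1.66 minutes


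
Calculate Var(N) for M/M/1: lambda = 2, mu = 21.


rho = 2/21; Var(N) = rho/(1-rho)^2 = 0.12

0.12


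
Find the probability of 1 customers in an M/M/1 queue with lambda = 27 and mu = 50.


rho = 27/50; P(n) = (1-rho)*rho^n = (1-27/50)*(27/50)^1 = 0.2484

0.2484


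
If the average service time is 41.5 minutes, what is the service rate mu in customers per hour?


mu = 60 / avg_service_time = 60 / 41.5 = 1.45 per hour

1.45 per hour


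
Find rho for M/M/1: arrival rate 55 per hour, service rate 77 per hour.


rho = lambda/mu = 55/77 = 0.7143

0.7143


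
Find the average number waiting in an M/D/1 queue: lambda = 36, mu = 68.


M/D/1: Lq = rho^2 / (2*(1-rho)) where rho = 36/68; Lq = 0.3

0.3


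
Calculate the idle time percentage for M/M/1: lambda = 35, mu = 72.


Idle fraction = (1 - rho) * 100 = (1 - 35/72) * 100 = 51.4%

51.4%


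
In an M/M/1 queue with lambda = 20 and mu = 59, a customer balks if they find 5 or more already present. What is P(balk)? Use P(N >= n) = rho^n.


P(N >= 5) = rho^5 = (20/59)^5 = 0.0045

0.0045


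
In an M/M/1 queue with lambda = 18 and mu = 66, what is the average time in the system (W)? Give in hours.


W = 1/(mu - lambda) = 1/(66 - 18) = 0.0208 hours

0.0208 hours


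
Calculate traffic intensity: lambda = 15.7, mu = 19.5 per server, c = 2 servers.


rho = lambda / (c * mu) = 15.7 / (2 * 19.5) = 0.4026

0.4026


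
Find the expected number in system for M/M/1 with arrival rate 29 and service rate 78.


rho = 29/78; L = rho/(1-rho) = 0.59

0.59


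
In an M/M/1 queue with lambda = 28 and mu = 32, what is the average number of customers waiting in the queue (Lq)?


rho = 28/32; Lq = rho^2/(1-rho) = 6.13

6.13


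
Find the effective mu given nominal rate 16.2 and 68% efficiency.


Effective rate = mu * efficiency = 16.2 * 0.68 = 11.02 per hour

11.02 per hour


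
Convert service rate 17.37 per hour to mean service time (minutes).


Mean service time = 60/mu = 60/17.37 = 3.45 minutes

3.45 minutes


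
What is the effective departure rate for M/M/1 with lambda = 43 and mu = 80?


For a stable queue (lambda < mu), throughput = lambda = 43 per hour

43 per hour


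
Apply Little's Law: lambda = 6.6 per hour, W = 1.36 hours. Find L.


L = lambda * W = 6.6 * 1.36 = 8.98

8.98


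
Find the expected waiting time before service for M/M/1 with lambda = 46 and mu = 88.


rho = 46/88; Wq = rho/(mu - lambda) = 0.0124 hours

0.0124 hours


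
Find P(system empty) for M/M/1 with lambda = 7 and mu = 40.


P0 = 1 - rho = 1 - 7/40 = 0.825

0.825


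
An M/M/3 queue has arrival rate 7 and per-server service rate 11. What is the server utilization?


rho = lambda/(c*mu) = 7/(3*11) = 0.2121

0.2121


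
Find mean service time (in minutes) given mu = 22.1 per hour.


Mean service time = 60/mu = 60/22.1 = 2.71 minutes

2.71 minutes


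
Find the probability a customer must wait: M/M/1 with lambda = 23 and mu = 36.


P(wait) = rho = lambda/mu = 23/36 = 0.6389

0.6389


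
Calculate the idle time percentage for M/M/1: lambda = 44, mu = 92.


Idle fraction = (1 - rho) * 100 = (1 - 44/92) * 100 = 52.2%

52.2%


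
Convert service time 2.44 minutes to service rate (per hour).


mu = 60 / avg_service_time = 60 / 2.44 = 24.59 per hour

24.59 per hour


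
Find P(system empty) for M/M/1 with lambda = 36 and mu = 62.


P0 = 1 - rho = 1 - 36/62 = 0.4194

0.4194


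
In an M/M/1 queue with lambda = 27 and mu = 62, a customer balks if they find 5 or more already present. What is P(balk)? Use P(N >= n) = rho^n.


P(N >= 5) = rho^5 = (27/62)^5 = 0.0157

0.0157


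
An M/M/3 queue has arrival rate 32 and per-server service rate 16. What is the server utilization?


rho = lambda/(c*mu) = 32/(3*16) = 0.6667

0.6667


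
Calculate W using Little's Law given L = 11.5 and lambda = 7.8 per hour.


W = L / lambda = 11.5 / 7.8 = 1.4744 hours

1.4744 hours


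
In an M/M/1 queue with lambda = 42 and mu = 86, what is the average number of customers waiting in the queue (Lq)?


rho = 42/86; Lq = rho^2/(1-rho) = 0.47

0.47


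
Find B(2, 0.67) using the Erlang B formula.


B(N,A) = (A^N/N!) / sum(A^k/k!, k=0..N) with N=2, A=0.67 = 0.1185

0.1185


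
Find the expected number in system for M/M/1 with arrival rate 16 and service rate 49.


rho = 16/49; L = rho/(1-rho) = 0.48

0.48


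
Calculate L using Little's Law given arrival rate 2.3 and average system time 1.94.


L = lambda * W = 2.3 * 1.94 = 4.46

4.46


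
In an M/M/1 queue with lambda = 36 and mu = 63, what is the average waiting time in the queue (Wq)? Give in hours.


rho = 36/63; Wq = rho/(mu - lambda) = 0.0212 hours

0.0212 hours


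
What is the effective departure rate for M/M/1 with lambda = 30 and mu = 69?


For a stable queue (lambda < mu), throughput = lambda = 30 per hour

30 per hour


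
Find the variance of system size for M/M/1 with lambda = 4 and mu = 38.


rho = 4/38; Var(N) = rho/(1-rho)^2 = 0.13

0.13


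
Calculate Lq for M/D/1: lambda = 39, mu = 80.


M/D/1: Lq = rho^2 / (2*(1-rho)) where rho = 39/80; Lq = 0.23

0.23


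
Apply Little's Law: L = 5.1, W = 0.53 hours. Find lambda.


lambda = L / W = 5.1 / 0.53 = 9.62 per hour

9.62 per hour


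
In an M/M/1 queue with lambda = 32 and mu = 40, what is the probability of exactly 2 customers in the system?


rho = 32/40; P(n) = (1-rho)*rho^n = (1-32/40)*(32/40)^2 = 0.128

0.128


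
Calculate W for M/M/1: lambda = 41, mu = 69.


W = 1/(mu - lambda) = 1/(69 - 41) = 0.0357 hours

0.0357 hours


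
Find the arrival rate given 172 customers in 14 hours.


lambda = total arrivals / time = 172 / 14 = 12.29 per hour

12.29 per hour


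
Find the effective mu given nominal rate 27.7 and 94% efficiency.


Effective rate = mu * efficiency = 27.7 * 0.94 = 26.04 per hour

26.04 per hour


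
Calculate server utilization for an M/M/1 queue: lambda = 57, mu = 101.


rho = lambda/mu = 57/101 = 0.5644

0.5644


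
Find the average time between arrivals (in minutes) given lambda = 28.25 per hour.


Mean interarrival time = 60/lambda = 60/28.25 = 2.12 minutes

2.12 minutes


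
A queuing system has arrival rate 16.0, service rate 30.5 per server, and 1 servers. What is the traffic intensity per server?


rho = lambda / (c * mu) = 16.0 / (1 * 30.5) = 0.5246

0.5246


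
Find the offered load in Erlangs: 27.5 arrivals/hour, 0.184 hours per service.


Offered load a = lambda * E[S] = 27.5 * 0.184 = 5.06 Erlangs

5.06 Erlangs
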